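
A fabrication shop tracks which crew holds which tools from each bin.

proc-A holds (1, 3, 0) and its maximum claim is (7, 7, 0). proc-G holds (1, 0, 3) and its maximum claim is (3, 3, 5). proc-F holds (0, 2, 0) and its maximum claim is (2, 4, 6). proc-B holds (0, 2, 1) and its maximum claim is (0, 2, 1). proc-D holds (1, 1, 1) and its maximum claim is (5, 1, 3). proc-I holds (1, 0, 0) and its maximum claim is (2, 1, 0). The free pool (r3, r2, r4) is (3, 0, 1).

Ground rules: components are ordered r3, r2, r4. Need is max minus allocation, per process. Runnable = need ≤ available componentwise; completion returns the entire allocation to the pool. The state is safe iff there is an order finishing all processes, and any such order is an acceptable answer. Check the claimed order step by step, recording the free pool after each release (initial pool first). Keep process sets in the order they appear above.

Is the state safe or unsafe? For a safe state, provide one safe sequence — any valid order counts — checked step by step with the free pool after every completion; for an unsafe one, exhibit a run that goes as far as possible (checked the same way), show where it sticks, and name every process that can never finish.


SAFE — a valid safe sequence is proc-B, proc-I, proc-D, proc-G, proc-F, proc-A.
Key observation: proc-D marks the first exact bind of the order: its need (4, 0, 2) fits the free (4, 2, 2) with zero slack on a requested resource.
Walking it through:
  pool = (3, 0, 1)
  proc-B needs (0, 0, 0) <= (3, 0, 1) -> finishes; pool += (0, 2, 1) = (3, 2, 2)
  proc-I needs (1, 1, 0) <= (3, 2, 2) -> finishes; pool += (1, 0, 0) = (4, 2, 2)
  proc-D needs (4, 0, 2) <= (4, 2, 2) -> finishes; pool += (1, 1, 1) = (5, 3, 3)
  proc-G needs (2, 3, 2) <= (5, 3, 3) -> finishes; pool += (1, 0, 3) = (6, 3, 6)
  proc-F needs (2, 2, 6) <= (6, 3, 6) -> finishes; pool += (0, 2, 0) = (6, 5, 6)
  proc-A needs (6, 4, 0) <= (6, 5, 6) -> finishes; pool += (1, 3, 0) = (7, 8, 6)


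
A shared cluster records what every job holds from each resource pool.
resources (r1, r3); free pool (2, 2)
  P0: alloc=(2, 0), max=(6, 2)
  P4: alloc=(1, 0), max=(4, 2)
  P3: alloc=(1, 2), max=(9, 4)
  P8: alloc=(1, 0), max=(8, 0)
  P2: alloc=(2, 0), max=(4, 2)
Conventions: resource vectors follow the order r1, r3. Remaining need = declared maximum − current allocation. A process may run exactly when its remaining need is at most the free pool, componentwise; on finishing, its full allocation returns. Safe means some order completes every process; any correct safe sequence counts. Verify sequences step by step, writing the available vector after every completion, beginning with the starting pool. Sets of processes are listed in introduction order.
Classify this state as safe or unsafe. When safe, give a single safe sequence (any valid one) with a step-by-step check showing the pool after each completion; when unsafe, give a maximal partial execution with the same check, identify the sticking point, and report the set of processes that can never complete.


SAFE. One safe sequence: P2, P4, P0, P8, P3.
Key observation: P2 is the earliest step where a requested resource binds exactly: need (2, 2), pool (2, 2) at its turn.
Walking it through:
  pool = (2, 2)
  run P2 (needs (2, 2), free (2, 2)); after release of (2, 0) the pool is (4, 2)
  run P4 (needs (3, 2), free (4, 2)); after release of (1, 0) the pool is (5, 2)
  run P0 (needs (4, 2), free (5, 2)); after release of (2, 0) the pool is (7, 2)
  run P8 (needs (7, 0), free (7, 2)); after release of (1, 0) the pool is (8, 2)
  run P3 (needs (8, 2), free (8, 2)); after release of (1, 2) the pool is (9, 4)


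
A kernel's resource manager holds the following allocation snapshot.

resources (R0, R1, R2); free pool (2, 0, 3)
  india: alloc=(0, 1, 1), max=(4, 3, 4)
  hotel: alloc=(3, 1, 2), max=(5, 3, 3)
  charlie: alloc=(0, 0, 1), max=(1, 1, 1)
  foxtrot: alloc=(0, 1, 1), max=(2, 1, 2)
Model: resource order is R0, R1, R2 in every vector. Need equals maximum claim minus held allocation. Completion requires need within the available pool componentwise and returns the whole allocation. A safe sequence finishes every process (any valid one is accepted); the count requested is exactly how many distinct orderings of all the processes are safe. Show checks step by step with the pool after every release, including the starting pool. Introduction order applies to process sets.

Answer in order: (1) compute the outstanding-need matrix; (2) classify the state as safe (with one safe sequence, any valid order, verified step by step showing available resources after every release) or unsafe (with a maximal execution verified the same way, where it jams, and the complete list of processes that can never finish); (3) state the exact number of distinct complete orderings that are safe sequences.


(1) Need matrix, components ordered R0, R1, R2:
  india: (4, 2, 3)
  hotel: (2, 2, 1)
  charlie: (1, 1, 0)
  foxtrot: (2, 0, 1)
(2) The state is UNSAFE.
Key observation: after foxtrot, charlie complete, (2, 1, 5) is the best the pool ever gets, yet each leftover process wants more R1.
The run foxtrot, charlie cannot be extended any further. Check, step by step:
  pool = (2, 0, 3)
  foxtrot: need (2, 0, 1) fits (2, 0, 3); releases (0, 1, 1), pool now (2, 1, 4)
  charlie: need (1, 1, 0) fits (2, 1, 4); releases (0, 0, 1), pool now (2, 1, 5)
  blocked: india wants (4, 2, 3), pool (2, 1, 5) — not enough R0 and R1
  blocked: hotel wants (2, 2, 1), pool (2, 1, 5) — not enough R1
Permanently blocked: india and hotel.
(3) Exactly 0 of the possible complete orderings are safe sequences.


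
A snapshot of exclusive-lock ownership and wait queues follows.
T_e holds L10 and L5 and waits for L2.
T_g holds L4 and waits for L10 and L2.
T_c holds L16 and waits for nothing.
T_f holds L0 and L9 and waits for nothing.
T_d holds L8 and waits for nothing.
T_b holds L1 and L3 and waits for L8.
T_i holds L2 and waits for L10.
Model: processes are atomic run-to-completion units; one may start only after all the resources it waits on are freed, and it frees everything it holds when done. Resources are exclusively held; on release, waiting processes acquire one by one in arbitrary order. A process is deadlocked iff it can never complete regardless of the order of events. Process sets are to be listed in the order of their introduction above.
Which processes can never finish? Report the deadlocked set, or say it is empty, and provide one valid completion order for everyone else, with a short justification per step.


Deadlocked set: T_e, T_g and T_i.
Key observation: the wait chain closes on itself along T_e -> T_i -> T_e; T_g waits into the deadlock from upstream.
The rest can finish in the order T_d, T_c, T_b, T_f.
Verifying each step:
  T_d waits on nothing -> runs at once and releases L8
  T_c waits on nothing -> runs at once and releases L16
  T_b: everything it awaited (L8) is free; runs, freeing L1 and L3
  T_f waits on nothing -> runs at once and releases L0 and L9


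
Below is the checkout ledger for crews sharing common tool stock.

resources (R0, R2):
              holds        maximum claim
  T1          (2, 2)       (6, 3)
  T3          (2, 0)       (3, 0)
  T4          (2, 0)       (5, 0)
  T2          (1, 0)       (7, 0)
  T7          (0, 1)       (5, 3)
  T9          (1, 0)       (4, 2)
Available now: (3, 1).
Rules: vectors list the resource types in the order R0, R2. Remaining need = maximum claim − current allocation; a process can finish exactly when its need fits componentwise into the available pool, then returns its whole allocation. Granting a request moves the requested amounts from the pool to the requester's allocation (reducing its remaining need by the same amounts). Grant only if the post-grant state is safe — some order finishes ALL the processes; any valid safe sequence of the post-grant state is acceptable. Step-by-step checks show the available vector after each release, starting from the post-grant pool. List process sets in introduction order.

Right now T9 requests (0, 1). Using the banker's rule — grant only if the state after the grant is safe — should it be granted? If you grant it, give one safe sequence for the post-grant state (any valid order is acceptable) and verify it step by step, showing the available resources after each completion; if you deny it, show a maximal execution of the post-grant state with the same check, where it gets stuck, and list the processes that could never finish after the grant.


DENY. Granting would leave the state unsafe.
Key observation: once T3, T4, T2 finish, the pool peaks at (8, 0) — and every remaining process still needs more R2 than that.
After a pretend grant, a maximal execution: T3, T4, T2 — then nothing else fits. Verifying each step:
  pool = (3, 0)
  T3 needs (1, 0) <= (3, 0) -> finishes; pool += (2, 0) = (5, 0)
  T4 needs (3, 0) <= (5, 0) -> finishes; pool += (2, 0) = (7, 0)
  T2 needs (6, 0) <= (7, 0) -> finishes; pool += (1, 0) = (8, 0)
  blocked: T1 wants (4, 1), pool (8, 0) — not enough R2
  blocked: T7 wants (5, 2), pool (8, 0) — not enough R2
  blocked: T9 wants (3, 1), pool (8, 0) — not enough R2
Had the request been granted, T1, T7 and T9 could never finish.


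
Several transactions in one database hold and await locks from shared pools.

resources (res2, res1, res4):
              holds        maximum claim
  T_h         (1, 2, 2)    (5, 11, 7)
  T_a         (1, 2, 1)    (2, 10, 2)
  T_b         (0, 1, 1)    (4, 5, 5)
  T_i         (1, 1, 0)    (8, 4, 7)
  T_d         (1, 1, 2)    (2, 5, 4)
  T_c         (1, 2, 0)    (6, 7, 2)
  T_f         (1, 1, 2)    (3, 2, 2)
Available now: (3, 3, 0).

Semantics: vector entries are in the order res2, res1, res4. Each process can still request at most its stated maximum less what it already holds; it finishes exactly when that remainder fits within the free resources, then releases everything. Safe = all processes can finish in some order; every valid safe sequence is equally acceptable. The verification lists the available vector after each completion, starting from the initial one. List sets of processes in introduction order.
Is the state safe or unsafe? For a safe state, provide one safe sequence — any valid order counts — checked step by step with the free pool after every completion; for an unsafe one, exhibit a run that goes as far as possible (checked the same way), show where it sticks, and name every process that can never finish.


SAFE, for example via the order T_f, T_d, T_b, T_c, T_a, T_h, T_i.
Key observation: T_d is the earliest step where a requested resource binds exactly: need (1, 4, 2), pool (4, 4, 2) at its turn.
Step-by-step check:
  pool = (3, 3, 0)
  run T_f (needs (2, 1, 0), free (3, 3, 0)); after release of (1, 1, 2) the pool is (4, 4, 2)
  run T_d (needs (1, 4, 2), free (4, 4, 2)); after release of (1, 1, 2) the pool is (5, 5, 4)
  run T_b (needs (4, 4, 4), free (5, 5, 4)); after release of (0, 1, 1) the pool is (5, 6, 5)
  run T_c (needs (5, 5, 2), free (5, 6, 5)); after release of (1, 2, 0) the pool is (6, 8, 5)
  run T_a (needs (1, 8, 1), free (6, 8, 5)); after release of (1, 2, 1) the pool is (7, 10, 6)
  run T_h (needs (4, 9, 5), free (7, 10, 6)); after release of (1, 2, 2) the pool is (8, 12, 8)
  run T_i (needs (7, 3, 7), free (8, 12, 8)); after release of (1, 1, 0) the pool is (9, 13, 8)


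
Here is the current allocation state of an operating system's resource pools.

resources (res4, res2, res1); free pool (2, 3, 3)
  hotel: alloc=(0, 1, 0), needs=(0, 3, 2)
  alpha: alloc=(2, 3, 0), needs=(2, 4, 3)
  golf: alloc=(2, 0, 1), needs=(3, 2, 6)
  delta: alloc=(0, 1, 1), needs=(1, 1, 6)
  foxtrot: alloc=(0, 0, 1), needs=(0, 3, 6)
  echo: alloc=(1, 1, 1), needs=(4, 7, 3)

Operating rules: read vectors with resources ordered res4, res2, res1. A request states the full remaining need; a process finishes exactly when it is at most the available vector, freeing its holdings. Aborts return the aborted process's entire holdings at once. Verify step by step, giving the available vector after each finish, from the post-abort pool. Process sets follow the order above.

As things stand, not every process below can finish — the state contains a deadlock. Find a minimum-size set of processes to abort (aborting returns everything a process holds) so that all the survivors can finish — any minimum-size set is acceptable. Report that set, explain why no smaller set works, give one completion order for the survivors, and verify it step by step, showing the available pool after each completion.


Abort golf and delta.
Key observation: the returned (2, 1, 2) from golf and delta is what brings foxtrot — unrunnable before, under any order — into play at step 4.
No one abort is enough; case by case: hotel alone leaves golf blocked (short on res1); alpha alone leaves golf blocked (short on res1); golf alone leaves delta blocked (short on res1); delta alone leaves golf blocked (short on res1); foxtrot alone leaves golf blocked (short on res1); echo alone leaves golf blocked (short on res1).
Survivors finish in the order: alpha, hotel, echo, foxtrot. Walking it through (pool after the aborts first):
  pool = (4, 4, 5)
  alpha needs (2, 4, 3) <= (4, 4, 5) -> finishes; pool += (2, 3, 0) = (6, 7, 5)
  hotel needs (0, 3, 2) <= (6, 7, 5) -> finishes; pool += (0, 1, 0) = (6, 8, 5)
  echo needs (4, 7, 3) <= (6, 8, 5) -> finishes; pool += (1, 1, 1) = (7, 9, 6)
  foxtrot needs (0, 3, 6) <= (7, 9, 6) -> finishes; pool += (0, 0, 1) = (7, 9, 7)


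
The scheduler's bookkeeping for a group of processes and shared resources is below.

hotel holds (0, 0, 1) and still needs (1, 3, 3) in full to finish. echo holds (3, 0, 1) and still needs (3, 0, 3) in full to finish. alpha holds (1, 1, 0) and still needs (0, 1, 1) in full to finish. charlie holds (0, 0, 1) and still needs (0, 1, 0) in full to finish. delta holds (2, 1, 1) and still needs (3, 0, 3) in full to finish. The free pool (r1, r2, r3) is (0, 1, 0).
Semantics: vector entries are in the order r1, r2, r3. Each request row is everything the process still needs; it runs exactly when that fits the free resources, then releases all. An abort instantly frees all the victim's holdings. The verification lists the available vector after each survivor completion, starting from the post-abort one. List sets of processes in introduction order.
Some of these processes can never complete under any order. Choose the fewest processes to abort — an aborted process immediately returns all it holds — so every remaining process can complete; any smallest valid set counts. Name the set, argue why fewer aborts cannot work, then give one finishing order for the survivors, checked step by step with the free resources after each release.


The answer: abort hotel and echo.
Key observation: delta had no path to completion before; after the abort of hotel and echo ((3, 0, 2) returned), step 3 is where it fits.
No one abort is enough; case by case: hotel alone leaves echo blocked (short on r1 and r3); echo alone leaves hotel blocked (short on r2 and r3); alpha alone leaves hotel blocked (short on r2 and r3); charlie alone leaves hotel blocked (short on r2 and r3); delta alone leaves hotel blocked (short on r3).
Survivors finish in the order: alpha, charlie, delta. Check, step by step (pool after the aborts first):
  pool = (3, 1, 2)
  run alpha (needs (0, 1, 1), free (3, 1, 2)); after release of (1, 1, 0) the pool is (4, 2, 2)
  run charlie (needs (0, 1, 0), free (4, 2, 2)); after release of (0, 0, 1) the pool is (4, 2, 3)
  run delta (needs (3, 0, 3), free (4, 2, 3)); after release of (2, 1, 1) the pool is (6, 3, 4)


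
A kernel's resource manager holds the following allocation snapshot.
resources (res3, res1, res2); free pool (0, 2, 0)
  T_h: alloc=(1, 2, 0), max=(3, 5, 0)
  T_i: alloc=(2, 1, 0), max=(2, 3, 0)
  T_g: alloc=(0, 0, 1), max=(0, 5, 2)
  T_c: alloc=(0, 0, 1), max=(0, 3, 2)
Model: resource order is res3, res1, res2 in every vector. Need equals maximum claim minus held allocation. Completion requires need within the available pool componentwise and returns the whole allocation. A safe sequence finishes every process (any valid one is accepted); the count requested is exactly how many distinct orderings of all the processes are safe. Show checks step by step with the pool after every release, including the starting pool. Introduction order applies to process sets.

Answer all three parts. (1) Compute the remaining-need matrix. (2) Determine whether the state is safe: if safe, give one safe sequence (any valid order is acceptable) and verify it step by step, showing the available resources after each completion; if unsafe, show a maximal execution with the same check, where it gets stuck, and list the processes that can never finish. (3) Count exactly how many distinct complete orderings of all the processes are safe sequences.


(1) Remaining need (order res3, res1, res2):
  T_h: (2, 3, 0)
  T_i: (0, 2, 0)
  T_g: (0, 5, 1)
  T_c: (0, 3, 1)
(2) The state is UNSAFE.
Key observation: even finishing T_i, T_h leaves just (3, 5, 0) free — too little res2 for any of the remaining processes.
Going as far as possible: T_i, T_h; after that, nothing fits. Verifying each step:
  pool = (0, 2, 0)
  T_i: need (0, 2, 0) fits (0, 2, 0); releases (2, 1, 0), pool now (2, 3, 0)
  T_h: need (2, 3, 0) fits (2, 3, 0); releases (1, 2, 0), pool now (3, 5, 0)
  T_g still needs (0, 5, 1) but only (3, 5, 0) is free — short on res2
  T_c still needs (0, 3, 1) but only (3, 5, 0) is free — short on res2
Never able to finish: T_g and T_c.
(3) Precisely 0 of the possible complete orderings are safe sequences.


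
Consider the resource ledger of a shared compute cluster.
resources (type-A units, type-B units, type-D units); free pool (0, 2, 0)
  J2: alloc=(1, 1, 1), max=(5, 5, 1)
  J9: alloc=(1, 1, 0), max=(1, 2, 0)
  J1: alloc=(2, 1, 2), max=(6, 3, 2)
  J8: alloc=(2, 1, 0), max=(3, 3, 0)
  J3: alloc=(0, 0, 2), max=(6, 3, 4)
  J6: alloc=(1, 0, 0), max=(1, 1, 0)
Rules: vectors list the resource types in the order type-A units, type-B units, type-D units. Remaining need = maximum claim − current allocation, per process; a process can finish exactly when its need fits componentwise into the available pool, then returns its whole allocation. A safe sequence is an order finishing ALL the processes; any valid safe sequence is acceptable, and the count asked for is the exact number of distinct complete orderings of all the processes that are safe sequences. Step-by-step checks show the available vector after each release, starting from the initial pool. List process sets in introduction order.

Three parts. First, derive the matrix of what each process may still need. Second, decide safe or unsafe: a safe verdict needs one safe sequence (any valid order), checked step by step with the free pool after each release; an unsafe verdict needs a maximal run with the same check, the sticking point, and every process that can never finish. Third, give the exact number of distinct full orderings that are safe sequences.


(1) Outstanding need per process (order type-A units, type-B units, type-D units):
  J2: (4, 4, 0)
  J9: (0, 1, 0)
  J1: (4, 2, 0)
  J8: (1, 2, 0)
  J3: (6, 3, 2)
  J6: (0, 1, 0)
(2) The state is SAFE; one workable sequence: J6, J9, J8, J2, J1, J3.
Key observation: at J2 the run first touches a limit — (4, 4, 0) against (4, 4, 0), exact on a resource it actually requests.
Step-by-step check:
  pool = (0, 2, 0)
  J6 needs (0, 1, 0) <= (0, 2, 0) -> finishes; pool += (1, 0, 0) = (1, 2, 0)
  J9 needs (0, 1, 0) <= (1, 2, 0) -> finishes; pool += (1, 1, 0) = (2, 3, 0)
  J8 needs (1, 2, 0) <= (2, 3, 0) -> finishes; pool += (2, 1, 0) = (4, 4, 0)
  J2 needs (4, 4, 0) <= (4, 4, 0) -> finishes; pool += (1, 1, 1) = (5, 5, 1)
  J1 needs (4, 2, 0) <= (5, 5, 1) -> finishes; pool += (2, 1, 2) = (7, 6, 3)
  J3 needs (6, 3, 2) <= (7, 6, 3) -> finishes; pool += (0, 0, 2) = (7, 6, 5)
(3) The exact count: 12 of the possible complete orderings are safe sequences.


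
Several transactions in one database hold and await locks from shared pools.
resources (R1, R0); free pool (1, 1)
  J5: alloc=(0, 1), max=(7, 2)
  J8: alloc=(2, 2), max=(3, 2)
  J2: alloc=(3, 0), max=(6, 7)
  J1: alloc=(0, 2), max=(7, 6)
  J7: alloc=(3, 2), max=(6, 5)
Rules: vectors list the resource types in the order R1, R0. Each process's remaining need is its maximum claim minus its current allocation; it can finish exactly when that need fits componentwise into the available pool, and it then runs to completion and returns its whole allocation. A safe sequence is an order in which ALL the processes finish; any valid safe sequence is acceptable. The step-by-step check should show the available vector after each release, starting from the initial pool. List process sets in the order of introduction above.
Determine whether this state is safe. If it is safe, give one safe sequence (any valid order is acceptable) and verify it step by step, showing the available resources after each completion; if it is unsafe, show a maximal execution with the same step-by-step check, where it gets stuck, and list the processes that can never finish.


UNSAFE.
Key observation: after J8, J7 the pool peaks at (6, 5), and each blocked process is short somewhere: J5 on R1; J2 on R0; J1 on R1.
A maximal execution: J8, J7 — then nothing else fits. Check, step by step:
  pool = (1, 1)
  J8 needs (1, 0) <= (1, 1) -> finishes; pool += (2, 2) = (3, 3)
  J7 needs (3, 3) <= (3, 3) -> finishes; pool += (3, 2) = (6, 5)
  blocked: J5 wants (7, 1), pool (6, 5) — not enough R1
  blocked: J2 wants (3, 7), pool (6, 5) — not enough R0
  blocked: J1 wants (7, 4), pool (6, 5) — not enough R1
Permanently blocked: J5, J2 and J1.


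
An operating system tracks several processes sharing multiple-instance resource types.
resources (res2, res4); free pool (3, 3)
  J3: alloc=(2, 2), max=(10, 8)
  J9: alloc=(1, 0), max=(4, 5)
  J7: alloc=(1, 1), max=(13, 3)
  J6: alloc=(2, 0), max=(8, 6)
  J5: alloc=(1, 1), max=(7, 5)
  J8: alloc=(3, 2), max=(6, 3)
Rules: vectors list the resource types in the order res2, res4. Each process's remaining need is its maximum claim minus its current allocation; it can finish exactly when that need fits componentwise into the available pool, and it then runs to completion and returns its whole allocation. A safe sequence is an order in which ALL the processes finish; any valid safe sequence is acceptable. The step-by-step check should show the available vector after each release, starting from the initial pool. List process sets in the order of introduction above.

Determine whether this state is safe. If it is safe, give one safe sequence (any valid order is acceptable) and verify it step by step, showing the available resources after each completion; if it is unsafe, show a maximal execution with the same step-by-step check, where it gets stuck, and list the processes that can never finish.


The state is SAFE; one workable sequence: J8, J5, J6, J3, J9, J7.
Key observation: J8 marks the first exact bind of the order: its need (3, 1) fits the free (3, 3) with zero slack on a requested resource.
Check, step by step:
  pool = (3, 3)
  J8: need (3, 1) fits (3, 3); releases (3, 2), pool now (6, 5)
  J5: need (6, 4) fits (6, 5); releases (1, 1), pool now (7, 6)
  J6: need (6, 6) fits (7, 6); releases (2, 0), pool now (9, 6)
  J3: need (8, 6) fits (9, 6); releases (2, 2), pool now (11, 8)
  J9: need (3, 5) fits (11, 8); releases (1, 0), pool now (12, 8)
  J7: need (12, 2) fits (12, 8); releases (1, 1), pool now (13, 9)


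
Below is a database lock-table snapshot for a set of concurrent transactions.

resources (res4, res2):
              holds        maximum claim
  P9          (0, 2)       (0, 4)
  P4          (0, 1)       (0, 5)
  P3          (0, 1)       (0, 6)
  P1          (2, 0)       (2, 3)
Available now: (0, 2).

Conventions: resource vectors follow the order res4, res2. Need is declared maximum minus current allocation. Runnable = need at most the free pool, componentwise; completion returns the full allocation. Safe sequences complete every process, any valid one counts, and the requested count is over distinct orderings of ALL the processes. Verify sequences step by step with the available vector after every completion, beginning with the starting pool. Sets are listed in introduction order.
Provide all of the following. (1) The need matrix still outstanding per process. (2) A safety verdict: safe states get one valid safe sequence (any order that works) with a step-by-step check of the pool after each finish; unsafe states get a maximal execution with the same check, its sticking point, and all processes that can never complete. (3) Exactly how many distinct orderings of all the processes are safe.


(1) Need matrix, components ordered res4, res2:
  P9: (0, 2)
  P4: (0, 4)
  P3: (0, 5)
  P1: (0, 3)
(2) The state is SAFE; one workable sequence: P9, P1, P4, P3.
Key observation: reading the order forward, P9 is the first process whose need (0, 2) meets the free pool (0, 2) exactly on a resource it requests.
Check, step by step:
  pool = (0, 2)
  P9 needs (0, 2) <= (0, 2) -> finishes; pool += (0, 2) = (0, 4)
  P1 needs (0, 3) <= (0, 4) -> finishes; pool += (2, 0) = (2, 4)
  P4 needs (0, 4) <= (2, 4) -> finishes; pool += (0, 1) = (2, 5)
  P3 needs (0, 5) <= (2, 5) -> finishes; pool += (0, 1) = (2, 6)
(3) Precisely 3 of the possible complete orderings are safe sequences.


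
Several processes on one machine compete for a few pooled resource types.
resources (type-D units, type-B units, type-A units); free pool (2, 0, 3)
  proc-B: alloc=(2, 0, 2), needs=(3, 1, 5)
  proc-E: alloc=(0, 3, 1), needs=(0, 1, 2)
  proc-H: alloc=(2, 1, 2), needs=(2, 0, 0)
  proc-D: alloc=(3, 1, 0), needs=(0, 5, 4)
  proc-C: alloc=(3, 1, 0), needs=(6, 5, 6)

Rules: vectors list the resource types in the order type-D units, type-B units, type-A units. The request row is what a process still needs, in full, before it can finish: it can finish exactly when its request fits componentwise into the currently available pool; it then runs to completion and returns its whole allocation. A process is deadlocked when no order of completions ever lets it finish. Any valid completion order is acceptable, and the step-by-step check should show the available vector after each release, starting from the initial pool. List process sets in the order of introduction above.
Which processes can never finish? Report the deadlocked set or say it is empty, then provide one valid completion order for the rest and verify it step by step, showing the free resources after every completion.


The deadlocked set is proc-D and proc-C.
Key observation: once proc-H, proc-B, proc-E finish, the pool peaks at (6, 4, 8) — and every remaining process still needs more type-B units than that.
One completion order for the rest: proc-H, proc-B, proc-E. Check, step by step:
  pool = (2, 0, 3)
  run proc-H (needs (2, 0, 0), free (2, 0, 3)); after release of (2, 1, 2) the pool is (4, 1, 5)
  run proc-B (needs (3, 1, 5), free (4, 1, 5)); after release of (2, 0, 2) the pool is (6, 1, 7)
  run proc-E (needs (0, 1, 2), free (6, 1, 7)); after release of (0, 3, 1) the pool is (6, 4, 8)
The stuck group stays short no matter what:
  blocked: proc-D wants (0, 5, 4), pool (6, 4, 8) — not enough type-B units
  blocked: proc-C wants (6, 5, 6), pool (6, 4, 8) — not enough type-B units


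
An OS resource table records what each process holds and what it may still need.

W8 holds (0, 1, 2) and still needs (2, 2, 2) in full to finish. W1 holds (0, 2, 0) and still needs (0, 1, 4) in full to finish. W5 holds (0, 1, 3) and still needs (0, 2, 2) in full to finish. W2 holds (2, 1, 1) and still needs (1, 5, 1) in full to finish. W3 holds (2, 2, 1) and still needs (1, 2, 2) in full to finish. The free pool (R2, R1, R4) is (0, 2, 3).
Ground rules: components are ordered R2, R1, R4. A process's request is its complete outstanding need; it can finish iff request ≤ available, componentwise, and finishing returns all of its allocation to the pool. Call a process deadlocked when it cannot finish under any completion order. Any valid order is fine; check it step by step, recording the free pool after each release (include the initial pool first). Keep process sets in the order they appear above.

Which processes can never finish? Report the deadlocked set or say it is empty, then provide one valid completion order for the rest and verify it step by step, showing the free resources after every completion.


Deadlocked set: W8, W2 and W3.
Key observation: no order helps: past W5, W1, the free pool tops out at (0, 5, 6), below what each blocked process needs in R2.
The rest can finish in the order W5, W1. Verifying each step:
  pool = (0, 2, 3)
  W5: need (0, 2, 2) fits (0, 2, 3); releases (0, 1, 3), pool now (0, 3, 6)
  W1: need (0, 1, 4) fits (0, 3, 6); releases (0, 2, 0), pool now (0, 5, 6)
The stuck group stays short no matter what:
  W8 still needs (2, 2, 2) but only (0, 5, 6) is free — short on R2
  W2 still needs (1, 5, 1) but only (0, 5, 6) is free — short on R2
  W3 still needs (1, 2, 2) but only (0, 5, 6) is free — short on R2


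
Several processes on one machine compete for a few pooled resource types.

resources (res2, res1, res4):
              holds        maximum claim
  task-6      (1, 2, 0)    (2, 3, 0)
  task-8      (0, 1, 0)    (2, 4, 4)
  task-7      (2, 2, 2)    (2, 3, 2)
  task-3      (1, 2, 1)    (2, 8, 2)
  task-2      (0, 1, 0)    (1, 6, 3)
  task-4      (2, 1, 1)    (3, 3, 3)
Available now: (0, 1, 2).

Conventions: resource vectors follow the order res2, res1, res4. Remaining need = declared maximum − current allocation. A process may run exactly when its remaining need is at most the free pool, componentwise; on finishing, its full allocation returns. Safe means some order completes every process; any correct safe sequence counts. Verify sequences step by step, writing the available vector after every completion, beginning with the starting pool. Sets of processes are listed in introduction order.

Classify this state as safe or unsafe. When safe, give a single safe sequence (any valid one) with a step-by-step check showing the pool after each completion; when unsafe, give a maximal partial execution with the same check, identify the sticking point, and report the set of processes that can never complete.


SAFE, for example via the order task-7, task-8, task-4, task-6, task-2, task-3.
Key observation: reading the order forward, task-7 is the first process whose need (0, 1, 0) meets the free pool (0, 1, 2) exactly on a resource it requests.
Step-by-step check:
  pool = (0, 1, 2)
  task-7: need (0, 1, 0) fits (0, 1, 2); releases (2, 2, 2), pool now (2, 3, 4)
  task-8: need (2, 3, 4) fits (2, 3, 4); releases (0, 1, 0), pool now (2, 4, 4)
  task-4: need (1, 2, 2) fits (2, 4, 4); releases (2, 1, 1), pool now (4, 5, 5)
  task-6: need (1, 1, 0) fits (4, 5, 5); releases (1, 2, 0), pool now (5, 7, 5)
  task-2: need (1, 5, 3) fits (5, 7, 5); releases (0, 1, 0), pool now (5, 8, 5)
  task-3: need (1, 6, 1) fits (5, 8, 5); releases (1, 2, 1), pool now (6, 10, 6)


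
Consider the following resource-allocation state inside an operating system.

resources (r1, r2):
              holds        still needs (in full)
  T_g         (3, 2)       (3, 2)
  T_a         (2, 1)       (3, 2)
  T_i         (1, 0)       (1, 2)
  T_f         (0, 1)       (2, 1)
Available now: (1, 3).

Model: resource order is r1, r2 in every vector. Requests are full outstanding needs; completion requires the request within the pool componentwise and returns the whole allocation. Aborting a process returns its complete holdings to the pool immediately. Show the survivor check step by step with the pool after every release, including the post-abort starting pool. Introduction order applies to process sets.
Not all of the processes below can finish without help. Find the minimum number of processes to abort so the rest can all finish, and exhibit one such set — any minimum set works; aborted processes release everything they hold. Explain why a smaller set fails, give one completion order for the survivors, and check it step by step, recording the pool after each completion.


Minimum abort set: T_a.
Key observation: T_g was stuck for good until T_a gave back (2, 1); in the order shown it finishes at step 2.
Minimality: the empty abort set fails — the state is deadlocked as it stands.
One survivor order: T_i, T_g, T_f. Verifying each step (post-abort pool first):
  pool = (3, 4)
  T_i needs (1, 2) <= (3, 4) -> finishes; pool += (1, 0) = (4, 4)
  T_g needs (3, 2) <= (4, 4) -> finishes; pool += (3, 2) = (7, 6)
  T_f needs (2, 1) <= (7, 6) -> finishes; pool += (0, 1) = (7, 7)


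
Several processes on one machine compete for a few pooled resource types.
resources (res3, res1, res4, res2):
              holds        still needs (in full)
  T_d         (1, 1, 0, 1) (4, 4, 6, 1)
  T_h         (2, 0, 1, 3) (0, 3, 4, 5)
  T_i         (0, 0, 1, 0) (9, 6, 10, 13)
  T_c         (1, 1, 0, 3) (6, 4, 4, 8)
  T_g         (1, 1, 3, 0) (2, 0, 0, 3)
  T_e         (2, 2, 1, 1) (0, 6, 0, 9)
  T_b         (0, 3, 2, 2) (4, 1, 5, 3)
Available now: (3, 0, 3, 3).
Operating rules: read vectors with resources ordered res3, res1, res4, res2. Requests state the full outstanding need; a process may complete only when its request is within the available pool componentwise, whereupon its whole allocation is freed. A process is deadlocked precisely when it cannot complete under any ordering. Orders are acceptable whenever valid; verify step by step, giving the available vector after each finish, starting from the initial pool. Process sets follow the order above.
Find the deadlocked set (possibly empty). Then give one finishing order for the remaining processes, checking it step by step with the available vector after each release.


No process is deadlocked.
Key observation: starting with T_g, each completion frees enough for the next — no one is permanently blocked.
One completion order for the rest: T_g, T_b, T_h, T_c, T_d, T_e, T_i. Walking it through:
  pool = (3, 0, 3, 3)
  T_g needs (2, 0, 0, 3) <= (3, 0, 3, 3) -> finishes; pool += (1, 1, 3, 0) = (4, 1, 6, 3)
  T_b needs (4, 1, 5, 3) <= (4, 1, 6, 3) -> finishes; pool += (0, 3, 2, 2) = (4, 4, 8, 5)
  T_h needs (0, 3, 4, 5) <= (4, 4, 8, 5) -> finishes; pool += (2, 0, 1, 3) = (6, 4, 9, 8)
  T_c needs (6, 4, 4, 8) <= (6, 4, 9, 8) -> finishes; pool += (1, 1, 0, 3) = (7, 5, 9, 11)
  T_d needs (4, 4, 6, 1) <= (7, 5, 9, 11) -> finishes; pool += (1, 1, 0, 1) = (8, 6, 9, 12)
  T_e needs (0, 6, 0, 9) <= (8, 6, 9, 12) -> finishes; pool += (2, 2, 1, 1) = (10, 8, 10, 13)
  T_i needs (9, 6, 10, 13) <= (10, 8, 10, 13) -> finishes; pool += (0, 0, 1, 0) = (10, 8, 11, 13)


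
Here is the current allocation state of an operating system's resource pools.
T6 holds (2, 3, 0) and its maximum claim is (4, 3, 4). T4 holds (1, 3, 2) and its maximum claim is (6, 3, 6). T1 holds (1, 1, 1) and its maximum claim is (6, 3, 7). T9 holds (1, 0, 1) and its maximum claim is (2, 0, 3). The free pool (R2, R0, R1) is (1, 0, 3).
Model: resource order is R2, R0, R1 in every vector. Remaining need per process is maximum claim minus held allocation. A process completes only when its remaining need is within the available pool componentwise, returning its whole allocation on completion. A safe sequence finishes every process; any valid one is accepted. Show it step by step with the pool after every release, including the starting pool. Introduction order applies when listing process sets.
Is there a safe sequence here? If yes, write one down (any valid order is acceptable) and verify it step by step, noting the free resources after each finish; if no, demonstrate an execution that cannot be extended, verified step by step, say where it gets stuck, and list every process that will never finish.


The state is UNSAFE.
Key observation: after T9, T6 complete, (4, 3, 4) is the best the pool ever gets, yet each leftover process wants more R2.
A maximal execution: T9, T6 — then nothing else fits. Walking it through:
  pool = (1, 0, 3)
  T9: need (1, 0, 2) fits (1, 0, 3); releases (1, 0, 1), pool now (2, 0, 4)
  T6: need (2, 0, 4) fits (2, 0, 4); releases (2, 3, 0), pool now (4, 3, 4)
  blocked: T4 wants (5, 0, 4), pool (4, 3, 4) — not enough R2
  blocked: T1 wants (5, 2, 6), pool (4, 3, 4) — not enough R2 and R1
Never able to finish: T4 and T1.


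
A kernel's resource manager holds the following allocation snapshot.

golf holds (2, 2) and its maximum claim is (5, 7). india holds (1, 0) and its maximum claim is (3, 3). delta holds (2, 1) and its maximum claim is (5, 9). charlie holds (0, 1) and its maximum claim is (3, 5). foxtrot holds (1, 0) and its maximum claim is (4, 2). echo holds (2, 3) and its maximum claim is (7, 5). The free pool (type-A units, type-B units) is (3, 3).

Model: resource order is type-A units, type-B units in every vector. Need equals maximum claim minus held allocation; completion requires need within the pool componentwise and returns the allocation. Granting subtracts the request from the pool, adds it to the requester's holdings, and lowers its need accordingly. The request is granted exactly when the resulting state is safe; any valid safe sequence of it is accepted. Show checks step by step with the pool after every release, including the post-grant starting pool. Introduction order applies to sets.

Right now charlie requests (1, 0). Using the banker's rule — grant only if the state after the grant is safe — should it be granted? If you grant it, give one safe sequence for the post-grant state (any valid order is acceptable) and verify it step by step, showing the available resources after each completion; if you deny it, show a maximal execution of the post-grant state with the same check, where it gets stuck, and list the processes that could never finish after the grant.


DENY. Granting would leave the state unsafe.
Key observation: after india, foxtrot the pool peaks at (4, 3), and each blocked process is short somewhere: golf on type-B units; delta on type-B units; charlie on type-B units; echo on type-A units.
Pretend the grant happened; the run india, foxtrot goes as far as possible. Step-by-step check:
  pool = (2, 3)
  run india (needs (2, 3), free (2, 3)); after release of (1, 0) the pool is (3, 3)
  run foxtrot (needs (3, 2), free (3, 3)); after release of (1, 0) the pool is (4, 3)
  golf still needs (3, 5) but only (4, 3) is free — short on type-B units
  delta still needs (3, 8) but only (4, 3) is free — short on type-B units
  charlie still needs (2, 4) but only (4, 3) is free — short on type-B units
  echo still needs (5, 2) but only (4, 3) is free — short on type-A units
Had the request been granted, golf, delta, charlie and echo could never finish.


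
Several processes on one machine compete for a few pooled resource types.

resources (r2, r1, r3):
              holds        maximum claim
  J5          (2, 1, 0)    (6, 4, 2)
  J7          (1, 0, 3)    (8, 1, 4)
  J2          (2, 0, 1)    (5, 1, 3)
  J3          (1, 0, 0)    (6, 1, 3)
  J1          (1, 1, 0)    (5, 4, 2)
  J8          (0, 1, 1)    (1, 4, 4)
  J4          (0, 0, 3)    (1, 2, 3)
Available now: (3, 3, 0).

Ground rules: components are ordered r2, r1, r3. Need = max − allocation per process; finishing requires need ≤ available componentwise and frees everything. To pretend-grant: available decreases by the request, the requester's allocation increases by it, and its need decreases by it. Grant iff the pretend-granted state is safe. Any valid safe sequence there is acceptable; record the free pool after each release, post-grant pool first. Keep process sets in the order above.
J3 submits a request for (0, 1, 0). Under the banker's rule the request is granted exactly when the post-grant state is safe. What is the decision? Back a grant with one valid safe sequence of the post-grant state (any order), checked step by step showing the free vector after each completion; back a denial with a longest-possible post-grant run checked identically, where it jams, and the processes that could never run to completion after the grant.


GRANT: granting preserves safety; a valid post-grant sequence is J4, J2, J3, J1, J7, J8, J5.
Key observation: granting shrinks the pool to (3, 2, 0), yet J4 still fits and the chain goes through.
Verifying the post-grant state step by step:
  pool = (3, 2, 0)
  J4 needs (1, 2, 0) <= (3, 2, 0) -> finishes; pool += (0, 0, 3) = (3, 2, 3)
  J2 needs (3, 1, 2) <= (3, 2, 3) -> finishes; pool += (2, 0, 1) = (5, 2, 4)
  J3 needs (5, 0, 3) <= (5, 2, 4) -> finishes; pool += (1, 1, 0) = (6, 3, 4)
  J1 needs (4, 3, 2) <= (6, 3, 4) -> finishes; pool += (1, 1, 0) = (7, 4, 4)
  J7 needs (7, 1, 1) <= (7, 4, 4) -> finishes; pool += (1, 0, 3) = (8, 4, 7)
  J8 needs (1, 3, 3) <= (8, 4, 7) -> finishes; pool += (0, 1, 1) = (8, 5, 8)
  J5 needs (4, 3, 2) <= (8, 5, 8) -> finishes; pool += (2, 1, 0) = (10, 6, 8)
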